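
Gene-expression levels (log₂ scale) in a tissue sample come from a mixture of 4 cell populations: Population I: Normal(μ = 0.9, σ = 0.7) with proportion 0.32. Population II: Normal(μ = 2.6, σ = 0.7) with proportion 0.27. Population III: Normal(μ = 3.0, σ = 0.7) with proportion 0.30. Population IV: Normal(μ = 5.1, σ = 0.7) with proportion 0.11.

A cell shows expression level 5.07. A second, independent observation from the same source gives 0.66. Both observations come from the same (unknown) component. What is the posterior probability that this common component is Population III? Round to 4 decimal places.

0.5525

By Bayes' theorem, P(k | x) = π_k f_k(x) / Σ_j π_j f_j(x).
Since both observations come from the same component, the likelihood for component k is f_k(x₁)·f_k(x₂).
  p_I = [1.12147e-08] × [0.537386] = 6.02663e-09
  p_II = [0.00112759] × [0.0122446] = 1.38069e-05
  p_III = [0.00719326] × [0.00213431] = 1.53527e-05
  p_IV = [0.569394] × [1.04612e-09] = 5.95652e-10
Prior × likelihood for each component:
  π_I·p_I = 0.32 × 6.02663e-09 = 1.92852e-09
  π_II·p_II = 0.27 × 1.38069e-05 = 3.72786e-06
  π_III·p_III = 0.30 × 1.53527e-05 = 4.6058e-06
  π_IV·p_IV = 0.11 × 5.95652e-10 = 6.55218e-11
Denominator: 1.92852e-09 + 3.72786e-06 + 4.6058e-06 + 6.55218e-11 = 8.33565e-06
Responsibility of Population III: 4.6058e-06 / 8.33565e-06 ≈ 0.5525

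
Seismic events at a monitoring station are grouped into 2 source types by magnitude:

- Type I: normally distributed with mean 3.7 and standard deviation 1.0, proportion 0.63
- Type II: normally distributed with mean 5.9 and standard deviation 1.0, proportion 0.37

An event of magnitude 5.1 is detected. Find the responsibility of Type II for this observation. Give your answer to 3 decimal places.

Apply Bayes' rule: the posterior for each component is proportional to its prior times its likelihood at x.
Normal densities:
  L_I = (1/(1.0·√(2π)))·exp(−(5.1−3.7)²/(2·1.0²)) = 0.398942·exp(-0.98000) = 0.149727
  L_II = (1/(1.0·√(2π)))·exp(−(5.1−5.9)²/(2·1.0²)) = 0.398942·exp(-0.32000) = 0.289692
Multiply by the mixture weights:
  P(Z=I)·L_I = 0.63 × 0.149727 = 0.0943283
  P(Z=II)·L_II = 0.37 × 0.289692 = 0.107186
Marginal: 0.0943283 + 0.107186 = 0.201514
Responsibility of Type II: 0.107186 / 0.201514 ≈ 0.532

0.532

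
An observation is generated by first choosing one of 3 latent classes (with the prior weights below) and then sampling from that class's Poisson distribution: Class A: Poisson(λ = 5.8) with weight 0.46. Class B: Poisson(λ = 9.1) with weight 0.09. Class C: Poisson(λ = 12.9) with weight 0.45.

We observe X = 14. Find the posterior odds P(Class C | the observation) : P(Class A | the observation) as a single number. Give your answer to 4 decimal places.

58.5097

Posterior odds = (π_i f_i(x)) / (π_j f_j(x)); the normalising sum cancels.
Poisson probabilities:
  L_A = e^(−5.8)·5.8^14/14! = 0.00169307
  L_B = e^(−9.1)·9.1^14/14! = 0.0342051
  L_C = e^(−12.9)·12.9^14/14! = 0.101263
0.0455681 / 0.000778813 ≈ 58.5097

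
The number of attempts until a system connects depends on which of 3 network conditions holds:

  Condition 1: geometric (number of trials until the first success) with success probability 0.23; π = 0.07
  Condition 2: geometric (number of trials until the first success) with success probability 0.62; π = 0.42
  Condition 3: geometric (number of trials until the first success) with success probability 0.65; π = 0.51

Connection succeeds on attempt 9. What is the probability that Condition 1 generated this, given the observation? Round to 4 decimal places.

P(component k | x) = π_k·f_k(x) / marginal(x), where marginal(x) = Σ_j π_j·f_j(x).
Geometric probabilities:
  L_1 = 0.0284219
  L_2 = 0.000269563
  L_3 = 0.000146372
Unnormalised posteriors:
  π_1·L_1 = 0.07 × 0.0284219 = 0.00198954
  π_2·L_2 = 0.42 × 0.000269563 = 0.000113217
  π_3·L_3 = 0.51 × 0.000146372 = 7.46497e-05
Sum: 0.00198954 + 0.000113217 + 7.46497e-05 = 0.0021774
Responsibility of Condition 1: 0.00198954 / 0.0021774 ≈ 0.9137

0.9137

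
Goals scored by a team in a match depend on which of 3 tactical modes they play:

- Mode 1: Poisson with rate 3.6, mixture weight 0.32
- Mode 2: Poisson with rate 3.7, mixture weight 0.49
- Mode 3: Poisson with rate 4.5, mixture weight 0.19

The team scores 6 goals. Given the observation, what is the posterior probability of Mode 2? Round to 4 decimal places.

0.4595

Posterior ∝ prior × likelihood, so P(k | x) ∝ π_k f_k(x); normalise over all components.
Component likelihoods at x = 6 goals:
  L_1 = 0.0826081
  L_2 = 0.0881025
  L_3 = 0.12812
Weight by the priors:
  π_1·L_1 = 0.32 × 0.0826081 = 0.0264346
  π_2·L_2 = 0.49 × 0.0881025 = 0.0431702
  π_3·L_3 = 0.19 × 0.12812 = 0.0243428
Marginal: 0.0264346 + 0.0431702 + 0.0243428 = 0.0939476
Responsibility of Mode 2: 0.0431702 / 0.0939476 ≈ 0.4595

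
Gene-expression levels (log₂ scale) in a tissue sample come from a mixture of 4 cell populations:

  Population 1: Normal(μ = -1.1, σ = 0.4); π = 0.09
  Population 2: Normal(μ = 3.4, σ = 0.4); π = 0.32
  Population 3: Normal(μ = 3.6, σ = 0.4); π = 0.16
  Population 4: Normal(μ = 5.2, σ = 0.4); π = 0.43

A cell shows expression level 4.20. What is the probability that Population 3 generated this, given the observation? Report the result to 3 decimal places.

0.455

Posterior ∝ prior × likelihood, so P(k | x) ∝ π_k f_k(x); normalise over all components.
Component likelihoods at x = 4.20:
  f_1 = 7.51515e-39
  f_2 = 0.134977
  f_3 = 0.323794
  f_4 = 0.0438208
Prior × likelihood for each component:
  π_1·f_1 = 0.09 × 7.51515e-39 = 6.76363e-40
  π_2·f_2 = 0.32 × 0.134977 = 0.0431928
  π_3·f_3 = 0.16 × 0.323794 = 0.051807
  π_4·f_4 = 0.43 × 0.0438208 = 0.0188429
Sum: 6.76363e-40 + 0.0431928 + 0.051807 + 0.0188429 = 0.113843
P(Population 3 | the observation) ≈ 0.455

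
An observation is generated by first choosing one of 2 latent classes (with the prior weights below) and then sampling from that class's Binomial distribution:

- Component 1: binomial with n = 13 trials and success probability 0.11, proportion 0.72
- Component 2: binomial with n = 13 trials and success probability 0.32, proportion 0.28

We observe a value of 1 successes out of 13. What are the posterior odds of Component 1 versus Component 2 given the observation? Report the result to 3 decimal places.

Posterior odds = (π_i f_i(x)) / (π_j f_j(x)); the normalising sum cancels.
Evaluate each component's likelihood at the observed value:
  p_1 = C(13,1)·0.11^1·0.89^12 = 13·0.11·0.24699 = 0.353196
  p_2 = C(13,1)·0.32^1·0.68^12 = 13·0.32·0.00977478 = 0.0406631
0.254301 / 0.0113857 ≈ 22.335

22.335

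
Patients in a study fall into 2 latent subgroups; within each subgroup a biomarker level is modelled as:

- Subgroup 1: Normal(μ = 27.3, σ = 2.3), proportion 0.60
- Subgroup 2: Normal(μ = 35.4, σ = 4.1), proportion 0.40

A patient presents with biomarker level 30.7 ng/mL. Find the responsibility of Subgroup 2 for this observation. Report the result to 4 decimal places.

0.3663

Apply Bayes' rule: the posterior for each component is proportional to its prior times its likelihood at x.
Normal densities:
  f_1 = (1/(2.3·√(2π)))·exp(−(30.7−27.3)²/(2·2.3²)) = 0.173453·exp(-1.09263) = 0.0581648
  f_2 = (1/(4.1·√(2π)))·exp(−(30.7−35.4)²/(2·4.1²)) = 0.097303·exp(-0.65705) = 0.0504398
Prior × likelihood for each component:
  w_1·f_1 = 0.60 × 0.0581648 = 0.0348989
  w_2·f_2 = 0.40 × 0.0504398 = 0.0201759
Denominator: 0.0348989 + 0.0201759 = 0.0550748
P(Subgroup 2 | 30.7 ng/mL) ≈ 0.3663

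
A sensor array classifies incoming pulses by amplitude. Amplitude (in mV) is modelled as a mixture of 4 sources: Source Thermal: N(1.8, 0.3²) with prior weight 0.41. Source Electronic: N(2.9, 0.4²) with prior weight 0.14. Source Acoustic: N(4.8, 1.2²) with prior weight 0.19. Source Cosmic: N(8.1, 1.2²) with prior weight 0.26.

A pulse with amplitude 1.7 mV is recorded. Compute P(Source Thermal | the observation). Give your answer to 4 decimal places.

Apply Bayes' rule: the posterior for each component is proportional to its prior times its likelihood at x.
Normal densities:
  p_Thermal = 1.25794
  p_Electronic = 0.0110796
  p_Acoustic = 0.0118188
  p_Cosmic = 2.21358e-07
Multiply by the mixture weights:
  π_Thermal·p_Thermal = 0.41 × 1.25794 = 0.515757
  π_Electronic·p_Electronic = 0.14 × 0.0110796 = 0.00155115
  π_Acoustic·p_Acoustic = 0.19 × 0.0118188 = 0.00224557
  π_Cosmic·p_Cosmic = 0.26 × 2.21358e-07 = 5.75532e-08
Normaliser: 0.515757 + 0.00155115 + 0.00224557 + 5.75532e-08 = 0.519554
P(Source Thermal | the observation) ≈ 0.9927

0.9927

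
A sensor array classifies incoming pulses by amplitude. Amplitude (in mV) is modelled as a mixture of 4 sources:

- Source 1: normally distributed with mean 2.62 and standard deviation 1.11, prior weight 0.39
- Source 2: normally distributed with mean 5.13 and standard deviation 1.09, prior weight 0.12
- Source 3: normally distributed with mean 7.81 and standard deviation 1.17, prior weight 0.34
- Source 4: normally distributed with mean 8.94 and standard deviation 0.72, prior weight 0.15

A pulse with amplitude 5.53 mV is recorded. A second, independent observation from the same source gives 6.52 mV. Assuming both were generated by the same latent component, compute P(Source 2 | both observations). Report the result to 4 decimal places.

By Bayes' theorem, P(k | x) = π_k f_k(x) / Σ_j π_j f_j(x).
Since both observations come from the same component, the likelihood for component k is f_k(x₁)·f_k(x₂).
  p_1 = [(1/(1.11·√(2π)))·exp(−(5.53−2.62)²/(2·1.11²)) = 0.359407·exp(-3.43645) = 0.0115653] × [0.000749813] = 8.67179e-06
  p_2 = [(1/(1.09·√(2π)))·exp(−(5.53−5.13)²/(2·1.09²)) = 0.366002·exp(-0.06733) = 0.342169] × [0.162314] = 0.0555389
  p_3 = [(1/(1.17·√(2π)))·exp(−(5.53−7.81)²/(2·1.17²)) = 0.340976·exp(-1.89875) = 0.0510631] × [0.185673] = 0.00948106
  p_4 = [(1/(0.72·√(2π)))·exp(−(5.53−8.94)²/(2·0.72²)) = 0.554087·exp(-11.21537) = 7.46109e-06] × [0.00195187] = 1.45631e-08
Unnormalised posteriors:
  π_1·p_1 = 0.39 × 8.67179e-06 = 3.382e-06
  π_2·p_2 = 0.12 × 0.0555389 = 0.00666467
  π_3·p_3 = 0.34 × 0.00948106 = 0.00322356
  π_4·p_4 = 0.15 × 1.45631e-08 = 2.18446e-09
Normaliser: 3.382e-06 + 0.00666467 + 0.00322356 + 2.18446e-09 = 0.00989161
P(Source 2 | x) = 0.00666467 / 0.00989161 ≈ 0.6738

0.6738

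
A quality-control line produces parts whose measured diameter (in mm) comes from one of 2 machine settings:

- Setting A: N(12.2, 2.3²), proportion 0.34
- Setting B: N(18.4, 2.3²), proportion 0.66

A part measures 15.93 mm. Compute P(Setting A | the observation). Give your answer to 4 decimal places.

0.1976

Apply Bayes' rule: the posterior for each component is proportional to its prior times its likelihood at x.
Component likelihoods at x = 15.93 mm:
  L_A = 0.0465668
  L_B = 0.0974426
Weight by the priors:
  π_A·L_A = 0.34 × 0.0465668 = 0.0158327
  π_B·L_B = 0.66 × 0.0974426 = 0.0643121
Evidence: 0.0158327 + 0.0643121 = 0.0801448
P(Setting A | the observation) = 0.0158327 / 0.0801448 ≈ 0.1976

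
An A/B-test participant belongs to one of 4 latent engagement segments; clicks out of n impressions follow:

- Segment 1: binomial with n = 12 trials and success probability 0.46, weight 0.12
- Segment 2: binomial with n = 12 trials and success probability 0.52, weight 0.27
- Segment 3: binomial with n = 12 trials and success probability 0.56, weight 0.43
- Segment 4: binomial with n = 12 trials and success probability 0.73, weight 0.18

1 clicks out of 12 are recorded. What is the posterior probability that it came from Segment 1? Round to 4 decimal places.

0.4638

Posterior ∝ prior × likelihood, so P(k | x) ∝ P(Z=k) f_k(x); normalise over all components.
Binomial probabilities:
  L_1 = 0.0062845
  L_2 = 0.00194464
  L_3 = 0.000804172
  L_4 = 4.86974e-06
Weight by the priors:
  P(Z=1)·L_1 = 0.12 × 0.0062845 = 0.000754139
  P(Z=2)·L_2 = 0.27 × 0.00194464 = 0.000525052
  P(Z=3)·L_3 = 0.43 × 0.000804172 = 0.000345794
  P(Z=4)·L_4 = 0.18 × 4.86974e-06 = 8.76553e-07
Sum: 0.000754139 + 0.000525052 + 0.000345794 + 8.76553e-07 = 0.00162586
Responsibility of Segment 1: 0.000754139 / 0.00162586 ≈ 0.4638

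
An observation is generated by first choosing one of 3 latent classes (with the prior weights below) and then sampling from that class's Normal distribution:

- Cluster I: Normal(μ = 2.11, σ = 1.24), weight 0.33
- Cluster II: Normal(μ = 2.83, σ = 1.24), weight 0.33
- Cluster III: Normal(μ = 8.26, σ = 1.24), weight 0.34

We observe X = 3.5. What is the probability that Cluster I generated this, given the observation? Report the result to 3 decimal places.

The responsibility of component k is w_k f_k(x) divided by Σ_j w_j f_j(x).
Normal densities:
  f_I = (1/(1.24·√(2π)))·exp(−(3.5−2.11)²/(2·1.24²)) = 0.321728·exp(-0.62828) = 0.171644
  f_II = (1/(1.24·√(2π)))·exp(−(3.5−2.83)²/(2·1.24²)) = 0.321728·exp(-0.14597) = 0.278031
  f_III = (1/(1.24·√(2π)))·exp(−(3.5−8.26)²/(2·1.24²)) = 0.321728·exp(-7.36785) = 0.000203083
Unnormalised posteriors:
  w_I·f_I = 0.33 × 0.171644 = 0.0566424
  w_II·f_II = 0.33 × 0.278031 = 0.0917501
  w_III·f_III = 0.34 × 0.000203083 = 6.90482e-05
Sum: 0.0566424 + 0.0917501 + 6.90482e-05 = 0.148462
So the posterior for Cluster I is 0.0566424 / 0.148462 ≈ 0.382.

0.382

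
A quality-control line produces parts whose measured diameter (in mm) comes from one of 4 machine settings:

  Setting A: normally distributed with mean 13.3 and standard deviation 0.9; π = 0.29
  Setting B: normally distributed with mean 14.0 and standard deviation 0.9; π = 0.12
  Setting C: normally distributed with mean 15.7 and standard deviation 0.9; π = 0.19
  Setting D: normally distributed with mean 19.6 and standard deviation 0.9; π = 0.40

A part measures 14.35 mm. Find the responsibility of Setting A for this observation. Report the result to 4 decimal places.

Posterior ∝ prior × likelihood, so P(k | x) ∝ w_k f_k(x); normalise over all components.
Normal densities:
  f_A = (1/(0.9·√(2π)))·exp(−(14.35−13.3)²/(2·0.9²)) = 0.443269·exp(-0.68056) = 0.224443
  f_B = (1/(0.9·√(2π)))·exp(−(14.35−14.0)²/(2·0.9²)) = 0.443269·exp(-0.07562) = 0.410986
  f_C = (1/(0.9·√(2π)))·exp(−(14.35−15.7)²/(2·0.9²)) = 0.443269·exp(-1.12500) = 0.143908
  f_D = (1/(0.9·√(2π)))·exp(−(14.35−19.6)²/(2·0.9²)) = 0.443269·exp(-17.01389) = 1.8098e-08
Unnormalised posteriors:
  w_A·f_A = 0.29 × 0.224443 = 0.0650885
  w_B·f_B = 0.12 × 0.410986 = 0.0493184
  w_C·f_C = 0.19 × 0.143908 = 0.0273426
  w_D·f_D = 0.40 × 1.8098e-08 = 7.23918e-09
Normaliser: 0.0650885 + 0.0493184 + 0.0273426 + 7.23918e-09 = 0.141749
So the posterior for Setting A is 0.0650885 / 0.141749 ≈ 0.4592.

0.4592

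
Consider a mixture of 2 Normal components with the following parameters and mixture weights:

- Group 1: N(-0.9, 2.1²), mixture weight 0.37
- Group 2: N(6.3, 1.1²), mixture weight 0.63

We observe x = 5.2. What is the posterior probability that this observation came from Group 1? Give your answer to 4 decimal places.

0.0074

P(component k | x) = π_k·f_k(x) / marginal(x), where marginal(x) = Σ_j π_j·f_j(x).
Component likelihoods at x = 5.2:
  L_1 = (1/(2.1·√(2π)))·exp(−(5.2−-0.9)²/(2·2.1²)) = 0.189973·exp(-4.21882) = 0.00279563
  L_2 = (1/(1.1·√(2π)))·exp(−(5.2−6.3)²/(2·1.1²)) = 0.362675·exp(-0.50000) = 0.219973
Multiply by the mixture weights:
  π_1·L_1 = 0.37 × 0.00279563 = 0.00103438
  π_2·L_2 = 0.63 × 0.219973 = 0.138583
Normaliser: 0.00103438 + 0.138583 = 0.139618
P(Group 1 | the observation) = 0.00103438 / 0.139618 ≈ 0.0074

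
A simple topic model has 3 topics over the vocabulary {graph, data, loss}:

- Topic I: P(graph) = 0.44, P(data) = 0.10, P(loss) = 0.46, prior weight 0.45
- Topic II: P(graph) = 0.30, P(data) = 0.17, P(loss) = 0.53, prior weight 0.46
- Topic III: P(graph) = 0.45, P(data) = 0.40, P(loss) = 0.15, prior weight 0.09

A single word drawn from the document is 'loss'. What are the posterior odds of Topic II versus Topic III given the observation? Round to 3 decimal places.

The posterior odds equal the prior odds times the likelihood ratio: (π_i/π_j)·(f_i(x)/f_j(x)).
Categorical probabilities:
  p_I = P(loss | comp) = 0.46
  p_II = P(loss | comp) = 0.53
  p_III = P(loss | comp) = 0.15
Odds = (0.46/0.09) × (0.53/0.15) = 5.11111 × 3.53333 ≈ 18.059

18.059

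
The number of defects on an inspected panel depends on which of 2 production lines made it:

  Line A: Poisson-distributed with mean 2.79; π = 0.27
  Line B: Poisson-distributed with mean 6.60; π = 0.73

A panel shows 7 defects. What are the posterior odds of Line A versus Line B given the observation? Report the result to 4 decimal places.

Posterior odds = (w_i f_i(x)) / (w_j f_j(x)); the normalising sum cancels.
Poisson probabilities:
  f_A = e^(−2.79)·2.79^7/7! = 0.0160368
  f_B = e^(−6.60)·6.60^7/7! = 0.147243
Odds = (0.27/0.73) × (0.0160368/0.147243) = 0.369863 × 0.108914 ≈ 0.0403

0.0403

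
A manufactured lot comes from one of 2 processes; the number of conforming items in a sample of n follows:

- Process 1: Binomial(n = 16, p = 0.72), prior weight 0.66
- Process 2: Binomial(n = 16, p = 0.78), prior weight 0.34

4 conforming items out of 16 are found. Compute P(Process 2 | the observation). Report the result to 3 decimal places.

0.038

Apply Bayes' rule: the posterior for each component is proportional to its prior times its likelihood at x.
Evaluate each component's likelihood at the observed value:
  p_1 = 0.000113579
  p_2 = 8.66008e-06
Weight by the priors:
  w_1·p_1 = 0.66 × 0.000113579 = 7.49621e-05
  w_2·p_2 = 0.34 × 8.66008e-06 = 2.94443e-06
Sum: 7.49621e-05 + 2.94443e-06 = 7.79065e-05
So the posterior for Process 2 is 2.94443e-06 / 7.79065e-05 ≈ 0.038.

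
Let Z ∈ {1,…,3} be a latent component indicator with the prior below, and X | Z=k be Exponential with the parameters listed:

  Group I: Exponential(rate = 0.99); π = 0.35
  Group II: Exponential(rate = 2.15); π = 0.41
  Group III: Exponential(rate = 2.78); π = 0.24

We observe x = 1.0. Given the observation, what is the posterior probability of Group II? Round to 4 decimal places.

Posterior ∝ prior × likelihood, so P(k | x) ∝ π_k f_k(x); normalise over all components.
Component likelihoods at x = 1.0:
  L_I = 0.99·e^(−0.99·1.0) = 0.99·e^(−0.9900) = 0.367861
  L_II = 2.15·e^(−2.15·1.0) = 2.15·e^(−2.1500) = 0.250441
  L_III = 2.78·e^(−2.78·1.0) = 2.78·e^(−2.7800) = 0.172467
Prior × likelihood for each component:
  π_I·L_I = 0.35 × 0.367861 = 0.128751
  π_II·L_II = 0.41 × 0.250441 = 0.102681
  π_III·L_III = 0.24 × 0.172467 = 0.0413921
Sum: 0.128751 + 0.102681 + 0.0413921 = 0.272824
So the posterior for Group II is 0.102681 / 0.272824 ≈ 0.3764.

0.3764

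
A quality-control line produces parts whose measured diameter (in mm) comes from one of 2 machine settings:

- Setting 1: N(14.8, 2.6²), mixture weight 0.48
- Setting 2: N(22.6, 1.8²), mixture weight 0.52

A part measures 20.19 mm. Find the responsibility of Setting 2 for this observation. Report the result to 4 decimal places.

The responsibility of component k is π_k f_k(x) divided by Σ_j π_j f_j(x).
Normal densities:
  f_1 = (1/(2.6·√(2π)))·exp(−(20.19−14.8)²/(2·2.6²)) = 0.153439·exp(-2.14882) = 0.0178943
  f_2 = (1/(1.8·√(2π)))·exp(−(20.19−22.6)²/(2·1.8²)) = 0.221635·exp(-0.89631) = 0.0904429
Prior × likelihood for each component:
  π_1·f_1 = 0.48 × 0.0178943 = 0.00858926
  π_2·f_2 = 0.52 × 0.0904429 = 0.0470303
Denominator: 0.00858926 + 0.0470303 = 0.0556195
P(Setting 2 | data) = 0.0470303 / 0.0556195 ≈ 0.8456

0.8456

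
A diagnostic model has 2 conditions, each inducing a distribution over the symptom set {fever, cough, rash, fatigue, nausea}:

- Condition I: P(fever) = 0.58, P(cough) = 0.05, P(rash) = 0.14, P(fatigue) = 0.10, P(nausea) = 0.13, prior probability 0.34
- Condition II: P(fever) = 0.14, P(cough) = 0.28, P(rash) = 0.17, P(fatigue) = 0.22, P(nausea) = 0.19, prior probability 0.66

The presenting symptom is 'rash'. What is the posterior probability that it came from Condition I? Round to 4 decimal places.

Apply Bayes' rule: the posterior for each component is proportional to its prior times its likelihood at x.
Component likelihoods at x = 'rash':
  L_I = P(rash | comp) = 0.14
  L_II = P(rash | comp) = 0.17
Unnormalised posteriors:
  π_I·L_I = 0.34 × 0.14 = 0.0476
  π_II·L_II = 0.66 × 0.17 = 0.1122
Sum: 0.0476 + 0.1122 = 0.1598
P(Condition I | data) = 0.0476 / 0.1598 ≈ 0.2979

0.2979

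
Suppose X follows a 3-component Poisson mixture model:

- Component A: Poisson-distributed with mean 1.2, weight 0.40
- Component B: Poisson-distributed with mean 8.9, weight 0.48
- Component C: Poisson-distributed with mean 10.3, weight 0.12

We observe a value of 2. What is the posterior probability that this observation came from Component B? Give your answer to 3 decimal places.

Apply Bayes' rule: the posterior for each component is proportional to its prior times its likelihood at x.
Component likelihoods at x = 2:
  L_A = e^(−1.2)·1.2^2/2! = 0.21686
  L_B = e^(−8.9)·8.9^2/2! = 0.00540168
  L_C = e^(−10.3)·10.3^2/2! = 0.00178407
Unnormalised posteriors:
  w_A·L_A = 0.40 × 0.21686 = 0.0867439
  w_B·L_B = 0.48 × 0.00540168 = 0.00259281
  w_C·L_C = 0.12 × 0.00178407 = 0.000214088
Evidence: 0.0867439 + 0.00259281 + 0.000214088 = 0.0895508
P(Component B | data) ≈ 0.029

0.029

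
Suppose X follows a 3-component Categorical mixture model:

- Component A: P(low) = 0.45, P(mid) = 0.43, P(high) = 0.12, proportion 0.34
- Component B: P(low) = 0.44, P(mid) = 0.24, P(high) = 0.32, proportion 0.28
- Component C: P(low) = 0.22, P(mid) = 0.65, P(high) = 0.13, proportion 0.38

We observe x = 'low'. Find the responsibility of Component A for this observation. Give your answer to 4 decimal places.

0.4252

Posterior ∝ prior × likelihood, so P(k | x) ∝ π_k f_k(x); normalise over all components.
Evaluate each component's likelihood at the observed value:
  f_A = 0.45
  f_B = 0.44
  f_C = 0.22
Weight by the priors:
  π_A·f_A = 0.34 × 0.45 = 0.153
  π_B·f_B = 0.28 × 0.44 = 0.1232
  π_C·f_C = 0.38 × 0.22 = 0.0836
Denominator: 0.153 + 0.1232 + 0.0836 = 0.3598
Responsibility of Component A: 0.153 / 0.3598 ≈ 0.4252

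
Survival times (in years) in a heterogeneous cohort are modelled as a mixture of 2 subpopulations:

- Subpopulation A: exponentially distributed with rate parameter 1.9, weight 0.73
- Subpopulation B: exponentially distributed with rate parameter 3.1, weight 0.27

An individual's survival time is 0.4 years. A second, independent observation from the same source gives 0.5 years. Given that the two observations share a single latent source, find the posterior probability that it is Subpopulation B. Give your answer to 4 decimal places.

The responsibility of component k is P(Z=k) f_k(x) divided by Σ_j P(Z=j) f_j(x).
Since both observations come from the same component, the likelihood for component k is f_k(x₁)·f_k(x₂).
  f_A = [0.888566] × [0.734808] = 0.652926
  f_B = [0.897091] × [0.657969] = 0.590258
Unnormalised posteriors:
  P(Z=A)·f_A = 0.73 × 0.652926 = 0.476636
  P(Z=B)·f_B = 0.27 × 0.590258 = 0.15937
Sum: 0.476636 + 0.15937 = 0.636005
P(Subpopulation B | x₁,x₂) ≈ 0.2506

0.2506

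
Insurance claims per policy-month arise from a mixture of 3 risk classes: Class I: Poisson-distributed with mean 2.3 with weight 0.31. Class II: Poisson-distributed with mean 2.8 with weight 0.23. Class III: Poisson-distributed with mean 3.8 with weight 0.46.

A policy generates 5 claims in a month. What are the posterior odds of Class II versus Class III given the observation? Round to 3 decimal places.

0.295

Only the two components matter; the odds are (w_i f_i(x)) / (w_j f_j(x)).
Poisson probabilities:
  f_I = 0.053775
  f_II = 0.0872136
  f_III = 0.147713
Odds = (0.23/0.46) × (0.0872136/0.147713) = 0.5 × 0.590428 ≈ 0.295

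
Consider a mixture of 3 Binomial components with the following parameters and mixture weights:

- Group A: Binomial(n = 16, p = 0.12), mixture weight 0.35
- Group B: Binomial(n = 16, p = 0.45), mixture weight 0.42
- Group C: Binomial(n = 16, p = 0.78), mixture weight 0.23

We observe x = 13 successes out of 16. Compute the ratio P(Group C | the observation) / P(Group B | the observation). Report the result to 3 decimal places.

44.681

Posterior odds = (P(Z=i) f_i(x)) / (P(Z=j) f_j(x)); the normalising sum cancels.
Binomial probabilities:
  f_A = 4.08312e-10
  f_B = 0.00289094
  f_C = 0.235877
Posterior odds = (P(Z=C)·f_C) / (P(Z=B)·f_B) = (0.23·0.235877) / (0.42·0.00289094) = 0.0542517 / 0.00121419 ≈ 44.681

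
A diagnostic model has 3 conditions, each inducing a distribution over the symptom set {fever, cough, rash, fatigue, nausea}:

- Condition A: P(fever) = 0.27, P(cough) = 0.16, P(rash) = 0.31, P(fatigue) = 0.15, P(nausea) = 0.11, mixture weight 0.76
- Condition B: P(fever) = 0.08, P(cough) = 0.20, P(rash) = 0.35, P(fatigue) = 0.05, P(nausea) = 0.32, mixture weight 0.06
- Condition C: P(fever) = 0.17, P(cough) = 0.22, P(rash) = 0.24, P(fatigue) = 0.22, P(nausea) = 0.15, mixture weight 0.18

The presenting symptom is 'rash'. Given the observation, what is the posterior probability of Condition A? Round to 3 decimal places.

0.786

By Bayes' theorem, P(k | x) = P(Z=k) f_k(x) / Σ_j P(Z=j) f_j(x).
Evaluate each component's likelihood at the observed value:
  L_A = P(rash | comp) = 0.31
  L_B = P(rash | comp) = 0.35
  L_C = P(rash | comp) = 0.24
Unnormalised posteriors:
  P(Z=A)·L_A = 0.76 × 0.31 = 0.2356
  P(Z=B)·L_B = 0.06 × 0.35 = 0.021
  P(Z=C)·L_C = 0.18 × 0.24 = 0.0432
Sum: 0.2356 + 0.021 + 0.0432 = 0.2998
P(Condition A | 'rash') = 0.2356 / 0.2998 ≈ 0.786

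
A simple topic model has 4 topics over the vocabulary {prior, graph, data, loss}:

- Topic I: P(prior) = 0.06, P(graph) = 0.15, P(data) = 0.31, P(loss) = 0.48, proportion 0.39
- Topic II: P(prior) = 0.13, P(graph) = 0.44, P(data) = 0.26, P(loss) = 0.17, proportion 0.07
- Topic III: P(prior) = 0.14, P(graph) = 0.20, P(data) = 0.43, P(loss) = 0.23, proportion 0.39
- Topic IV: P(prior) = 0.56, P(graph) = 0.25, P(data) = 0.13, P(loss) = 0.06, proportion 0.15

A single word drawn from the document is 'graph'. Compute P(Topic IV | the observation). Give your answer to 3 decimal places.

The responsibility of component k is π_k f_k(x) divided by Σ_j π_j f_j(x).
Component likelihoods at x = 'graph':
  p_I = P(graph | comp) = 0.15
  p_II = P(graph | comp) = 0.44
  p_III = P(graph | comp) = 0.20
  p_IV = P(graph | comp) = 0.25
Multiply by the mixture weights:
  π_I·p_I = 0.39 × 0.15 = 0.0585
  π_II·p_II = 0.07 × 0.44 = 0.0308
  π_III·p_III = 0.39 × 0.2 = 0.078
  π_IV·p_IV = 0.15 × 0.25 = 0.0375
Marginal: 0.0585 + 0.0308 + 0.078 + 0.0375 = 0.2048
So the posterior for Topic IV is 0.0375 / 0.2048 ≈ 0.183.

0.183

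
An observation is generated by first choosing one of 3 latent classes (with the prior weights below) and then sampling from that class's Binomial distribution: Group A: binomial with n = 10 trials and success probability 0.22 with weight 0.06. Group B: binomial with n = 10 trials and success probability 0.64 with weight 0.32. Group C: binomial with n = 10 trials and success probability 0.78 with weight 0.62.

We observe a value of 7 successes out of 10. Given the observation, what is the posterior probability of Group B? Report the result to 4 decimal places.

P(component k | x) = π_k·f_k(x) / marginal(x), where marginal(x) = Σ_j π_j·f_j(x).
Binomial probabilities:
  f_A = C(10,7)·0.22^7·0.78^3 = 120·2.49436e-05·0.474552 = 0.00142044
  f_B = C(10,7)·0.64^7·0.36^3 = 120·0.0439805·0.046656 = 0.246234
  f_C = C(10,7)·0.78^7·0.22^3 = 120·0.175656·0.010648 = 0.224446
Prior × likelihood for each component:
  π_A·f_A = 0.06 × 0.00142044 = 8.52266e-05
  π_B·f_B = 0.32 × 0.246234 = 0.078795
  π_C·f_C = 0.62 × 0.224446 = 0.139156
Normaliser: 8.52266e-05 + 0.078795 + 0.139156 = 0.218037
Responsibility of Group B: 0.078795 / 0.218037 ≈ 0.3614

0.3614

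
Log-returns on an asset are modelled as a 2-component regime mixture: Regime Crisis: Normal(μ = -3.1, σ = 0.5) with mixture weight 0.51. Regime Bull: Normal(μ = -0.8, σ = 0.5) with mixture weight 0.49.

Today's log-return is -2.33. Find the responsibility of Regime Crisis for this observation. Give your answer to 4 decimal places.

P(component k | x) = P(Z=k)·f_k(x) / marginal(x), where marginal(x) = Σ_j P(Z=j)·f_j(x).
Evaluate each component's likelihood at the observed value:
  L_Crisis = (1/(0.5·√(2π)))·exp(−(-2.33−-3.1)²/(2·0.5²)) = 0.797885·exp(-1.18580) = 0.243755
  L_Bull = (1/(0.5·√(2π)))·exp(−(-2.33−-0.8)²/(2·0.5²)) = 0.797885·exp(-4.68180) = 0.00739027
Weight by the priors:
  P(Z=Crisis)·L_Crisis = 0.51 × 0.243755 = 0.124315
  P(Z=Bull)·L_Bull = 0.49 × 0.00739027 = 0.00362123
Marginal: 0.124315 + 0.00362123 = 0.127936
Responsibility of Regime Crisis: 0.124315 / 0.127936 ≈ 0.9717

0.9717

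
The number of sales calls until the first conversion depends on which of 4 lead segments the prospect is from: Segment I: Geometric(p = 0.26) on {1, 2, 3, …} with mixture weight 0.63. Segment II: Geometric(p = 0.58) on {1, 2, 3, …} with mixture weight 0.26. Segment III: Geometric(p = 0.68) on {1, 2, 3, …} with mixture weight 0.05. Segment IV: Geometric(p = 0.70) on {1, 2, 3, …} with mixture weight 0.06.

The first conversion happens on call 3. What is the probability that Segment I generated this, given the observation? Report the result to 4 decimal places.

By Bayes' theorem, P(k | x) = w_k f_k(x) / Σ_j w_j f_j(x).
Component likelihoods at x = 3:
  L_I = 0.26·(1−0.26)^2 = 0.26·0.5476 = 0.142376
  L_II = 0.58·(1−0.58)^2 = 0.58·0.1764 = 0.102312
  L_III = 0.68·(1−0.68)^2 = 0.68·0.1024 = 0.069632
  L_IV = 0.70·(1−0.70)^2 = 0.70·0.09 = 0.063
Prior × likelihood for each component:
  w_I·L_I = 0.63 × 0.142376 = 0.0896969
  w_II·L_II = 0.26 × 0.102312 = 0.0266011
  w_III·L_III = 0.05 × 0.069632 = 0.0034816
  w_IV·L_IV = 0.06 × 0.063 = 0.00378
Marginal: 0.0896969 + 0.0266011 + 0.0034816 + 0.00378 = 0.12356
Responsibility of Segment I: 0.0896969 / 0.12356 ≈ 0.7259

0.7259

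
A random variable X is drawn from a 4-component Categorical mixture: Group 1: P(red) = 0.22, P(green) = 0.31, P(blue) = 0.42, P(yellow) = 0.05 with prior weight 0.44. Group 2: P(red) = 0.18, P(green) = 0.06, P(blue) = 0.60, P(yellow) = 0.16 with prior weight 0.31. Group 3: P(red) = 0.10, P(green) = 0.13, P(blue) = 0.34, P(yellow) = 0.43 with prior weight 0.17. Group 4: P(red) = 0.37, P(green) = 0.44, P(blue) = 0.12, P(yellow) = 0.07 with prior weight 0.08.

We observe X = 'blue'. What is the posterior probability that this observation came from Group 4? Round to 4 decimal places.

Apply Bayes' rule: the posterior for each component is proportional to its prior times its likelihood at x.
Evaluate each component's likelihood at the observed value:
  L_1 = 0.42
  L_2 = 0.6
  L_3 = 0.34
  L_4 = 0.12
Multiply by the mixture weights:
  P(Z=1)·L_1 = 0.44 × 0.42 = 0.1848
  P(Z=2)·L_2 = 0.31 × 0.6 = 0.186
  P(Z=3)·L_3 = 0.17 × 0.34 = 0.0578
  P(Z=4)·L_4 = 0.08 × 0.12 = 0.0096
Normaliser: 0.1848 + 0.186 + 0.0578 + 0.0096 = 0.4382
Responsibility of Group 4: 0.0096 / 0.4382 ≈ 0.0219

0.0219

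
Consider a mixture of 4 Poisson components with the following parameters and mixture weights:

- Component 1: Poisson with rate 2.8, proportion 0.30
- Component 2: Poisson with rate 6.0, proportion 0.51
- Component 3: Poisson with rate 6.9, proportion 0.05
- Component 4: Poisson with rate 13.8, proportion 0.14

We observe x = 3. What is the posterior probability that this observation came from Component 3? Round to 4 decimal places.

P(component k | x) = π_k·f_k(x) / marginal(x), where marginal(x) = Σ_j π_j·f_j(x).
Component likelihoods at x = 3:
  p_1 = 0.222484
  p_2 = 0.0892351
  p_3 = 0.0551778
  p_4 = 0.000444859
Multiply by the mixture weights:
  π_1·p_1 = 0.30 × 0.222484 = 0.0667451
  π_2·p_2 = 0.51 × 0.0892351 = 0.0455099
  π_3·p_3 = 0.05 × 0.0551778 = 0.00275889
  π_4·p_4 = 0.14 × 0.000444859 = 6.22802e-05
Evidence: 0.0667451 + 0.0455099 + 0.00275889 + 6.22802e-05 = 0.115076
Responsibility of Component 3: 0.00275889 / 0.115076 ≈ 0.0240

0.0240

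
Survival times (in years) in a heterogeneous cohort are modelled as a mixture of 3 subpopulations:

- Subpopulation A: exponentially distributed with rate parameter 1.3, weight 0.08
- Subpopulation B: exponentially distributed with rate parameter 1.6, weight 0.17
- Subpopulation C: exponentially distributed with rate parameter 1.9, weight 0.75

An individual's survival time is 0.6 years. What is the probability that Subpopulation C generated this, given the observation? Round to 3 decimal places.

0.750

P(component k | x) = π_k·f_k(x) / marginal(x), where marginal(x) = Σ_j π_j·f_j(x).
Exponential densities:
  L_A = 1.3·e^(−1.3·0.6) = 1.3·e^(−0.7800) = 0.595928
  L_B = 1.6·e^(−1.6·0.6) = 1.6·e^(−0.9600) = 0.612629
  L_C = 1.9·e^(−1.9·0.6) = 1.9·e^(−1.1400) = 0.607656
Weight by the priors:
  π_A·L_A = 0.08 × 0.595928 = 0.0476742
  π_B·L_B = 0.17 × 0.612629 = 0.104147
  π_C·L_C = 0.75 × 0.607656 = 0.455742
Denominator: 0.0476742 + 0.104147 + 0.455742 = 0.607563
P(Subpopulation C | x) ≈ 0.750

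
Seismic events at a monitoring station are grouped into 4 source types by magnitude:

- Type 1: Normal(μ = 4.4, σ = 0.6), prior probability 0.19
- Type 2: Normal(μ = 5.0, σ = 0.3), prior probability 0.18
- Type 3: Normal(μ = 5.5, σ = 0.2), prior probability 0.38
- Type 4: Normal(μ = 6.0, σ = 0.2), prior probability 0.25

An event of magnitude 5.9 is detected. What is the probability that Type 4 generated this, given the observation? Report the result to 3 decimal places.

Apply Bayes' rule: the posterior for each component is proportional to its prior times its likelihood at x.
Normal densities:
  f_1 = 0.0292138
  f_2 = 0.0147728
  f_3 = 0.269955
  f_4 = 1.76033
Prior × likelihood for each component:
  π_1·f_1 = 0.19 × 0.0292138 = 0.00555063
  π_2·f_2 = 0.18 × 0.0147728 = 0.00265911
  π_3·f_3 = 0.38 × 0.269955 = 0.102583
  π_4·f_4 = 0.25 × 1.76033 = 0.440082
Denominator: 0.00555063 + 0.00265911 + 0.102583 + 0.440082 = 0.550874
So the posterior for Type 4 is 0.440082 / 0.550874 ≈ 0.799.

0.799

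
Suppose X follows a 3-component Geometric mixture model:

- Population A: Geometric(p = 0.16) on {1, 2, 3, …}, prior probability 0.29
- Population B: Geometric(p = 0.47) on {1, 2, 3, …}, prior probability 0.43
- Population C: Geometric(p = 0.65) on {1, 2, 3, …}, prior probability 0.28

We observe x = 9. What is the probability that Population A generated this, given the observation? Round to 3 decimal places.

P(component k | x) = P(Z=k)·f_k(x) / marginal(x), where marginal(x) = Σ_j P(Z=j)·f_j(x).
Component likelihoods at x = 9:
  p_A = 0.16·(1−0.16)^8 = 0.16·0.247876 = 0.0396601
  p_B = 0.47·(1−0.47)^8 = 0.47·0.00622597 = 0.00292621
  p_C = 0.65·(1−0.65)^8 = 0.65·0.000225188 = 0.000146372
Weight by the priors:
  P(Z=A)·p_A = 0.29 × 0.0396601 = 0.0115014
  P(Z=B)·p_B = 0.43 × 0.00292621 = 0.00125827
  P(Z=C)·p_C = 0.28 × 0.000146372 = 4.09841e-05
Sum: 0.0115014 + 0.00125827 + 4.09841e-05 = 0.0128007
Responsibility of Population A: 0.0115014 / 0.0128007 ≈ 0.899

0.899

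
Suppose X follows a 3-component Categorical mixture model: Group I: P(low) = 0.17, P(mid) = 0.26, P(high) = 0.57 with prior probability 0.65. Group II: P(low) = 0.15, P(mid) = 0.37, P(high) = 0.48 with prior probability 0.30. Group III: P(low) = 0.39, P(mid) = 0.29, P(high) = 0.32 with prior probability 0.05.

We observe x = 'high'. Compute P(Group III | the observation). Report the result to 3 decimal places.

0.030

The responsibility of component k is π_k f_k(x) divided by Σ_j π_j f_j(x).
Categorical probabilities:
  p_I = P(high | comp) = 0.57
  p_II = P(high | comp) = 0.48
  p_III = P(high | comp) = 0.32
Weight by the priors:
  π_I·p_I = 0.65 × 0.57 = 0.3705
  π_II·p_II = 0.30 × 0.48 = 0.144
  π_III·p_III = 0.05 × 0.32 = 0.016
Denominator: 0.3705 + 0.144 + 0.016 = 0.5305
So the posterior for Group III is 0.016 / 0.5305 ≈ 0.030.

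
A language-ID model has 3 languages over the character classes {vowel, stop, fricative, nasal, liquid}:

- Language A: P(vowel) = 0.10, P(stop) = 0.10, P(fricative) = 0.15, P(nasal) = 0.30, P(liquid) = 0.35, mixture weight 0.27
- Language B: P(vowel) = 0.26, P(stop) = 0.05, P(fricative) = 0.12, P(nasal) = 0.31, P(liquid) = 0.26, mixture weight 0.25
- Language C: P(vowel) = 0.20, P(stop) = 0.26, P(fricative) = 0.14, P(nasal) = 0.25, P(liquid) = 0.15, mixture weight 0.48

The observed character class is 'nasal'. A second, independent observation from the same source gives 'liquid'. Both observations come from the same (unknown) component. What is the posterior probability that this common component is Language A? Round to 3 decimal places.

By Bayes' theorem, P(k | x) = π_k f_k(x) / Σ_j π_j f_j(x).
Since both observations come from the same component, the likelihood for component k is f_k(x₁)·f_k(x₂).
  f_A = [0.3] × [0.35] = 0.105
  f_B = [0.31] × [0.26] = 0.0806
  f_C = [0.25] × [0.15] = 0.0375
Multiply by the mixture weights:
  π_A·f_A = 0.27 × 0.105 = 0.02835
  π_B·f_B = 0.25 × 0.0806 = 0.02015
  π_C·f_C = 0.48 × 0.0375 = 0.018
Evidence: 0.02835 + 0.02015 + 0.018 = 0.0665
P(Language A | x) ≈ 0.426

0.426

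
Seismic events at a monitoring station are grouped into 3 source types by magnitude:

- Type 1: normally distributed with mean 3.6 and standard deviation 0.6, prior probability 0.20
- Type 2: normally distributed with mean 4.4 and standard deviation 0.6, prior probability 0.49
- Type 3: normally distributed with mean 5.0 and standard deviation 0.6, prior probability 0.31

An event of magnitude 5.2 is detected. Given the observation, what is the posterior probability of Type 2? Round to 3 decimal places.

0.403

By Bayes' theorem, P(k | x) = w_k f_k(x) / Σ_j w_j f_j(x).
Evaluate each component's likelihood at the observed value:
  f_1 = (1/(0.6·√(2π)))·exp(−(5.2−3.6)²/(2·0.6²)) = 0.664904·exp(-3.55556) = 0.0189933
  f_2 = (1/(0.6·√(2π)))·exp(−(5.2−4.4)²/(2·0.6²)) = 0.664904·exp(-0.88889) = 0.27335
  f_3 = (1/(0.6·√(2π)))·exp(−(5.2−5.0)²/(2·0.6²)) = 0.664904·exp(-0.05556) = 0.628972
Multiply by the mixture weights:
  w_1·f_1 = 0.20 × 0.0189933 = 0.00379866
  w_2·f_2 = 0.49 × 0.27335 = 0.133942
  w_3·f_3 = 0.31 × 0.628972 = 0.194981
Evidence: 0.00379866 + 0.133942 + 0.194981 = 0.332722
So the posterior for Type 2 is 0.133942 / 0.332722 ≈ 0.403.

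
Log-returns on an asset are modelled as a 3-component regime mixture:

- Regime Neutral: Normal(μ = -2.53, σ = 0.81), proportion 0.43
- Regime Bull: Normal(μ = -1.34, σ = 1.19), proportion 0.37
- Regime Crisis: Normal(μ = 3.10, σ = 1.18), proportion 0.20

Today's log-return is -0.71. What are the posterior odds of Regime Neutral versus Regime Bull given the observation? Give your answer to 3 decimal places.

Since P(k|x) ∝ w_k f_k(x), the posterior odds are w_i f_i(x) / (w_j f_j(x)).
Evaluate each component's likelihood at the observed value:
  L_Neutral = (1/(0.81·√(2π)))·exp(−(-0.71−-2.53)²/(2·0.81²)) = 0.492521·exp(-2.52431) = 0.0394576
  L_Bull = (1/(1.19·√(2π)))·exp(−(-0.71−-1.34)²/(2·1.19²)) = 0.335246·exp(-0.14014) = 0.291408
  L_Crisis = (1/(1.18·√(2π)))·exp(−(-0.71−3.10)²/(2·1.18²)) = 0.338087·exp(-5.21262) = 0.00184169
Posterior odds = (w_Neutral·L_Neutral) / (w_Bull·L_Bull) = (0.43·0.0394576) / (0.37·0.291408) = 0.0169668 / 0.107821 ≈ 0.157

0.157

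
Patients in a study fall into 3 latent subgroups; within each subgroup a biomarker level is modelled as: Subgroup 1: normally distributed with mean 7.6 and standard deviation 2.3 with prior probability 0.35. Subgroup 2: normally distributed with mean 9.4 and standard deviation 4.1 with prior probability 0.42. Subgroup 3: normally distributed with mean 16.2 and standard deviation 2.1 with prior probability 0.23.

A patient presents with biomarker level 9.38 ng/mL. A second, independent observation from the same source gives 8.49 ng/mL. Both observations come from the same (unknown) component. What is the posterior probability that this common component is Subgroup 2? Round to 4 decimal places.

By Bayes' theorem, P(k | x) = π_k f_k(x) / Σ_j π_j f_j(x).
Since both observations come from the same component, the likelihood for component k is f_k(x₁)·f_k(x₂).
  L_1 = [(1/(2.3·√(2π)))·exp(−(9.38−7.6)²/(2·2.3²)) = 0.173453·exp(-0.29947) = 0.128565] × [0.160941] = 0.0206915
  L_2 = [(1/(4.1·√(2π)))·exp(−(9.38−9.4)²/(2·4.1²)) = 0.097303·exp(-0.00001) = 0.0973018] × [0.0949356] = 0.00923741
  L_3 = [(1/(2.1·√(2π)))·exp(−(9.38−16.2)²/(2·2.1²)) = 0.189973·exp(-5.27351) = 0.000973716] × [0.000224739] = 2.18832e-07
Weight by the priors:
  π_1·L_1 = 0.35 × 0.0206915 = 0.00724201
  π_2·L_2 = 0.42 × 0.00923741 = 0.00387971
  π_3·L_3 = 0.23 × 2.18832e-07 = 5.03314e-08
Marginal: 0.00724201 + 0.00387971 + 5.03314e-08 = 0.0111218
So the posterior for Subgroup 2 is 0.00387971 / 0.0111218 ≈ 0.3488.

0.3488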